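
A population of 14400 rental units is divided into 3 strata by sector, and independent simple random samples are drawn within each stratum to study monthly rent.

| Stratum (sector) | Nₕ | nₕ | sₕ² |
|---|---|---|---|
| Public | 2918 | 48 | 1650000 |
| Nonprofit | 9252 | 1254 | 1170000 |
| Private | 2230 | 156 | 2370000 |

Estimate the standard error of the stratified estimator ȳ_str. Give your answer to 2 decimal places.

Var(ȳ_str) = Σₕ Wₕ²(1 − fₕ)sₕ²/nₕ with Wₕ = Nₕ/N, N = 14400.
Public: Wₕ = 0.20263889; term = 0.20263889²·(1 − 0.01644962)·1650000/48 = 1388.3051.
Nonprofit: Wₕ = 0.64250000; term = 0.64250000²·(1 − 0.13553826)·1170000/1254 = 332.95103.
Private: Wₕ = 0.15486111; term = 0.15486111²·(1 − 0.06995516)·2370000/156 = 338.85381.
Sum = 2060.1099.
SE = √(2060.1099) = 45.39.

45.39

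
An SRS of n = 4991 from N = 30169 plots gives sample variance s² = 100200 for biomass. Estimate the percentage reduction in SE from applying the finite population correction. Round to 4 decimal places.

8.6455

f = n/N = 4991/30169 = 0.16543472.
SE_no-fpc = √(s²/n) = 4.4806402; SE_fpc = √((1−f)s²/n) = 4.0932685.
Ratio = √(1−f) = 0.91354545. Reduction = 100·(1 − 0.91354545) = 8.6455%.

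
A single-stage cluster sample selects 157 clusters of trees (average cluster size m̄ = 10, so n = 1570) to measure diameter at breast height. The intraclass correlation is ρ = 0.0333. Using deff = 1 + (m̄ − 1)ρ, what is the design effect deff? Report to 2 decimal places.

deff = 1 + (10 − 1)·0.0333 = 1 + 0.2997 = 1.2997.

1.30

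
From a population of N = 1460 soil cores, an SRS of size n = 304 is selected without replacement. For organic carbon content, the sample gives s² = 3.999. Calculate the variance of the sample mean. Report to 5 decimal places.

0.01042

Under SRS without replacement, Var(ȳ) = (1 − f)·s²/n with f = n/N = 304/1460 = 0.20821918.
Var(ȳ) = (1 − 0.20821918)·3.999/304 = 0.79178082·0.013154605 = 0.010415564.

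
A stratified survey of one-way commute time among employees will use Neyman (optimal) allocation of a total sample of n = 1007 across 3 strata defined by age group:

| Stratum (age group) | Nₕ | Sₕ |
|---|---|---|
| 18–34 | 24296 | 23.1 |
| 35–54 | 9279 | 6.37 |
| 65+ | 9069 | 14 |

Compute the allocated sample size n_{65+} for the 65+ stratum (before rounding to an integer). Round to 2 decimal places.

Neyman allocation: nₕ = n·NₕSₕ / Σⱼ NⱼSⱼ.
Σ NⱼSⱼ = 24296·23.1 + 9279·6.37 + 9069·14 = 747310.83.
n_{65+} = 1007·9069·14 / 747310.83 = 171.09.

171.09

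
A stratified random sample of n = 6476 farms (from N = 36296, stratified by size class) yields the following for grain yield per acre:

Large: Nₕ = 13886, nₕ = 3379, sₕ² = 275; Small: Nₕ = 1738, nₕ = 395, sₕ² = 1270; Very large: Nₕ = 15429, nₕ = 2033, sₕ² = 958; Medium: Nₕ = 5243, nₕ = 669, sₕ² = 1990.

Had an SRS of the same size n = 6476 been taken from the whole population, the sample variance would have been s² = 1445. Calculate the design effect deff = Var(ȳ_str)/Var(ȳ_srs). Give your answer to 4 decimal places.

0.7789

Var(ȳ_str) = Σ Wₕ²(1−fₕ)sₕ²/nₕ with Wₕ = Nₕ/36296:
  Large: (13886/36296)²·(1−3379/13886)·275/3379 = 0.00901328
  Small: (1738/36296)²·(1−395/1738)·1270/395 = 0.0056965889
  Very large: (15429/36296)²·(1−2033/15429)·958/2033 = 0.073930478
  Medium: (5243/36296)²·(1−669/5243)·1990/669 = 0.054148377
  → Var(ȳ_str) = 0.14278872.
Var(ȳ_srs) = (1 − 6476/36296)·1445/6476 = 0.18332001.
deff = 0.14278872 / 0.18332001 = 0.7789.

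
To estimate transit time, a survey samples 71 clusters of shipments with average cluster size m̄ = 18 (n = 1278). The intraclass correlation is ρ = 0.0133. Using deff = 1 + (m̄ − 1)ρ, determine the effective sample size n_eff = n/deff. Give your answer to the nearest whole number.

deff = 1 + (18 − 1)·0.0133 = 1 + 0.2261 = 1.2261.
n_eff = 1278 / 1.2261 = 1042.

1042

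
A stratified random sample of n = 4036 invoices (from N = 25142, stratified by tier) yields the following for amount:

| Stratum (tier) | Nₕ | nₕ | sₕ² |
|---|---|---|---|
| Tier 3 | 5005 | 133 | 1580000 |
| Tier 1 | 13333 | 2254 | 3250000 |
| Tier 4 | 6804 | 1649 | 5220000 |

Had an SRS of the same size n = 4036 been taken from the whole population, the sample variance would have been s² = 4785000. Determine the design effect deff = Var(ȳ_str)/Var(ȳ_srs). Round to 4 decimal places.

Var(ȳ_str) = Σ Wₕ²(1−fₕ)sₕ²/nₕ with Wₕ = Nₕ/25142:
  Tier 3: (5005/25142)²·(1−133/5005)·1580000/133 = 458.2655
  Tier 1: (13333/25142)²·(1−2254/13333)·3250000/2254 = 336.9444
  Tier 4: (6804/25142)²·(1−1649/6804)·5220000/1649 = 175.64799
  → Var(ȳ_str) = 970.85789.
Var(ȳ_srs) = (1 − 4036/25142)·4785000/4036 = 995.26079.
deff = 970.85789 / 995.26079 = 0.9755.

0.9755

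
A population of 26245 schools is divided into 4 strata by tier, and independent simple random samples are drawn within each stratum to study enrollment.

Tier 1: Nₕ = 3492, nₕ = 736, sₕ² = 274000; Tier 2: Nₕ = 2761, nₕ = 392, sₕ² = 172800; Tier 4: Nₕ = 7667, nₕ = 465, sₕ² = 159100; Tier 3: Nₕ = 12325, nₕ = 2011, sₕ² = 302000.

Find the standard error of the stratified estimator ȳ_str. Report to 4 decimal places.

Var(ȳ_str) = Σₕ Wₕ²(1 − fₕ)sₕ²/nₕ with Wₕ = Nₕ/N, N = 26245.
Tier 1: Wₕ = 0.13305392; term = 0.13305392²·(1 − 0.21076747)·274000/736 = 5.2015532.
Tier 2: Wₕ = 0.10520099; term = 0.10520099²·(1 − 0.14197754)·172800/392 = 4.1859688.
Tier 4: Wₕ = 0.29213183; term = 0.29213183²·(1 − 0.06064954)·159100/465 = 27.428538.
Tier 3: Wₕ = 0.46961326; term = 0.46961326²·(1 − 0.16316430)·302000/2011 = 27.715057.
Sum = 64.531117.
SE = √(64.531117) = 8.0331.

8.0331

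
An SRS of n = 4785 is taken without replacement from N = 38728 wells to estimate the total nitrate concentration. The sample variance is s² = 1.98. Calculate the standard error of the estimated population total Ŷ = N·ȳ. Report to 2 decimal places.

737.53

Var(Ŷ) = N²·Var(ȳ) = N²·(1 − n/N)·s²/n.
f = 4785/38728 = 0.12355402; Var(ȳ) = 0.87644598·1.98/4785 = 3.626673 × 10^-4.
Var(Ŷ) = 38728² · (3.626673 × 10^-4) = 543949.45.
SE(Ŷ) = √(543949.45) = 737.53.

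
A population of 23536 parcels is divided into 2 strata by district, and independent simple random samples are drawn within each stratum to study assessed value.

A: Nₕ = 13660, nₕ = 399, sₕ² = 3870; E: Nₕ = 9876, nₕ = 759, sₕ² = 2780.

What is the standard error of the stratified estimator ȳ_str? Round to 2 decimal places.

Var(ȳ_str) = Σₕ Wₕ²(1 − fₕ)sₕ²/nₕ with Wₕ = Nₕ/N, N = 23536.
A: Wₕ = 0.58038749; term = 0.58038749²·(1 − 0.02920937)·3870/399 = 3.1717557.
E: Wₕ = 0.41961251; term = 0.41961251²·(1 − 0.07685298)·2780/759 = 0.59534779.
Sum = 3.7671035.
SE = √(3.7671035) = 1.94.

1.94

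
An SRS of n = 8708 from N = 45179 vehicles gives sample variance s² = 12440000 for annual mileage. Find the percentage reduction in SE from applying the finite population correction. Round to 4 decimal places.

f = n/N = 8708/45179 = 0.19274442.
SE_no-fpc = √(s²/n) = 37.796447; SE_fpc = √((1−f)s²/n) = 33.959126.
Ratio = √(1−f) = 0.89847403. Reduction = 100·(1 − 0.89847403) = 10.1526%.

10.1526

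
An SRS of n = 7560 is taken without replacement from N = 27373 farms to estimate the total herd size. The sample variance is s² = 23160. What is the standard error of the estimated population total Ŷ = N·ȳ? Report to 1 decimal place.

Var(Ŷ) = N²·Var(ȳ) = N²·(1 − n/N)·s²/n.
f = 7560/27373 = 0.27618456; Var(ȳ) = 0.72381544·23160/7560 = 2.2174029.
Var(Ŷ) = 27373² · 2.2174029 = 1.6614581 × 10^9.
SE(Ŷ) = √(1.6614581 × 10^9) = 40761.0.

40761.0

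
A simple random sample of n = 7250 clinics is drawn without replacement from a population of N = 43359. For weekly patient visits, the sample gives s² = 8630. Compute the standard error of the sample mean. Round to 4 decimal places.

Under SRS without replacement, Var(ȳ) = (1 − f)·s²/n with f = n/N = 7250/43359 = 0.16720865.
Var(ȳ) = (1 − 0.16720865)·8630/7250 = 0.83279135·1.1903448 = 0.99130887.
SE(ȳ) = √(0.99130887) = 0.9956.

0.9956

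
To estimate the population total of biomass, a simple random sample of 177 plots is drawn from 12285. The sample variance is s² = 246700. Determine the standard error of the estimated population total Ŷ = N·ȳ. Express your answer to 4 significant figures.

Var(Ŷ) = N²·Var(ȳ) = N²·(1 − n/N)·s²/n.
f = 177/12285 = 0.01440781; Var(ȳ) = 0.98559219·246700/177 = 1373.7039.
Var(Ŷ) = 12285² · 1373.7039 = 2.0732108 × 10^11.
SE(Ŷ) = √(2.0732108 × 10^11) = 455300.

455300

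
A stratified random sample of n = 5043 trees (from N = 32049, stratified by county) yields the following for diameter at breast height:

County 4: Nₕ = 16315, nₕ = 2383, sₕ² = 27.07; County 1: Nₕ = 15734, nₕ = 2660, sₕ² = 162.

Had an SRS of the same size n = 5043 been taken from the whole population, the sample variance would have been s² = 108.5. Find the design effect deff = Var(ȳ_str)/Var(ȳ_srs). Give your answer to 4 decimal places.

Var(ȳ_str) = Σ Wₕ²(1−fₕ)sₕ²/nₕ with Wₕ = Nₕ/32049:
  County 4: (16315/32049)²·(1−2383/16315)·27.07/2383 = 0.0025138293
  County 1: (15734/32049)²·(1−2660/15734)·162/2660 = 0.012196972
  → Var(ȳ_str) = 0.014710801.
Var(ȳ_srs) = (1 − 5043/32049)·108.5/5043 = 0.01812953.
deff = 0.014710801 / 0.01812953 = 0.8114.

0.8114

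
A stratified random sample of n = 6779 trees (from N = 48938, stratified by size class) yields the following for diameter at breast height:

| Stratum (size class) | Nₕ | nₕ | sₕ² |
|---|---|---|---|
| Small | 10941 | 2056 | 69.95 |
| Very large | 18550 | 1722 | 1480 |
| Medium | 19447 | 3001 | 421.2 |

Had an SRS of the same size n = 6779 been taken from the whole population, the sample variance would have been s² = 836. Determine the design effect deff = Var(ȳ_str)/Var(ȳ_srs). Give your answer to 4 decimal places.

1.2439

Var(ȳ_str) = Σ Wₕ²(1−fₕ)sₕ²/nₕ with Wₕ = Nₕ/48938:
  Small: (10941/48938)²·(1−2056/10941)·69.95/2056 = 0.0013809776
  Very large: (18550/48938)²·(1−1722/18550)·1480/1722 = 0.11202438
  Medium: (19447/48938)²·(1−3001/19447)·421.2/3001 = 0.018743161
  → Var(ȳ_str) = 0.13214852.
Var(ȳ_srs) = (1 − 6779/48938)·836/6779 = 0.10623918.
deff = 0.13214852 / 0.10623918 = 1.2439.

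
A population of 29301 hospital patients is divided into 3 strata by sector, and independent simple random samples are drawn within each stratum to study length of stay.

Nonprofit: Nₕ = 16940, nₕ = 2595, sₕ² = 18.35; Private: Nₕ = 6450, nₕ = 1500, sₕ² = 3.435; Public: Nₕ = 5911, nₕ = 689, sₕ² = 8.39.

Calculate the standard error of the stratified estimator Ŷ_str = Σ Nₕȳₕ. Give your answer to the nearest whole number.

1472

Var(Ŷ_str) = Σₕ Nₕ²(1 − fₕ)sₕ²/nₕ.
Nonprofit: 16940²·(1 − 2595/16940)·18.35/2595 = 1.7183541 × 10^6.
Private: 6450²·(1 − 1500/6450)·3.435/1500 = 73113.975.
Public: 5911²·(1 − 689/5911)·8.39/689 = 375872.51.
Sum = 2.1673406 × 10^6.
SE = √(2.1673406 × 10^6) = 1472.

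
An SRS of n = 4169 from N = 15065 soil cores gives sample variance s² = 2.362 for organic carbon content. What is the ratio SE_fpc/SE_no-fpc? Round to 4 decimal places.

f = n/N = 4169/15065 = 0.27673415.
SE_no-fpc = √(s²/n) = 0.023802578; SE_fpc = √((1−f)s²/n) = 0.020242912.
Ratio = √(1−f) = 0.85045038.

0.8505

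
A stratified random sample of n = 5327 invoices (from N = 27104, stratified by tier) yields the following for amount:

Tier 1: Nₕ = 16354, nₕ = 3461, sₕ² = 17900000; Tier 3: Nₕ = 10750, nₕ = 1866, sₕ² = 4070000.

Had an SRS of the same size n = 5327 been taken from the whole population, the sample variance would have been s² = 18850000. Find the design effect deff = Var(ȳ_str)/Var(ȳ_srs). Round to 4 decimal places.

Var(ȳ_str) = Σ Wₕ²(1−fₕ)sₕ²/nₕ with Wₕ = Nₕ/27104:
  Tier 1: (16354/27104)²·(1−3461/16354)·17900000/3461 = 1484.4399
  Tier 3: (10750/27104)²·(1−1866/10750)·4070000/1866 = 283.55219
  → Var(ȳ_str) = 1767.9921.
Var(ȳ_srs) = (1 − 5327/27104)·18850000/5327 = 2843.1078.
deff = 1767.9921 / 2843.1078 = 0.6219.

0.6219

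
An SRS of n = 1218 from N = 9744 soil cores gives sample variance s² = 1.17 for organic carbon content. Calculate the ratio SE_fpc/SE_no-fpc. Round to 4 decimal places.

0.9354

f = n/N = 1218/9744 = 0.12500000.
SE_no-fpc = √(s²/n) = 0.030993405; SE_fpc = √((1−f)s²/n) = 0.028991675.
Ratio = √(1−f) = 0.93541435.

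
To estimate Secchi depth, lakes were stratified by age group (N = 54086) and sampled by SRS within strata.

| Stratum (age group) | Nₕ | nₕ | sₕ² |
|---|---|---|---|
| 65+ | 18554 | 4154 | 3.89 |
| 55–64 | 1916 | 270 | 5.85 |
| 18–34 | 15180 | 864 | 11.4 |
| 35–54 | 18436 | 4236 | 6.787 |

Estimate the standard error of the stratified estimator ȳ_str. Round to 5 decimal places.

0.03511

Var(ȳ_str) = Σₕ Wₕ²(1 − fₕ)sₕ²/nₕ with Wₕ = Nₕ/N, N = 54086.
65+: Wₕ = 0.34304626; term = 0.34304626²·(1 − 0.22388703)·3.89/4154 = 8.5529006 × 10^-5.
55–64: Wₕ = 0.03542506; term = 0.03542506²·(1 − 0.14091858)·5.85/270 = 2.3358648 × 10^-5.
18–34: Wₕ = 0.28066413; term = 0.28066413²·(1 − 0.05691700)·11.4/864 = 9.8020033 × 10^-4.
35–54: Wₕ = 0.34086455; term = 0.34086455²·(1 − 0.22976785)·6.787/4236 = 1.4338615 × 10^-4.
Sum = 0.0012324741.
SE = √(0.0012324741) = 0.03511.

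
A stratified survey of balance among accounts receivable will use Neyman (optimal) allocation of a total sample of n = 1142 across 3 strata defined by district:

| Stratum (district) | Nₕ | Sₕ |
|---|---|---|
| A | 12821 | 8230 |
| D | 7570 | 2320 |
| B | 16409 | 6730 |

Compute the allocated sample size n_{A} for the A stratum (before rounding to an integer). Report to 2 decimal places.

Neyman allocation: nₕ = n·NₕSₕ / Σⱼ NⱼSⱼ.
Σ NⱼSⱼ = 12821·8230 + 7570·2320 + 16409·6730 = 2.335118 × 10^8.
n_{A} = 1142·12821·8230 / (2.335118 × 10^8) = 516.03.

516.03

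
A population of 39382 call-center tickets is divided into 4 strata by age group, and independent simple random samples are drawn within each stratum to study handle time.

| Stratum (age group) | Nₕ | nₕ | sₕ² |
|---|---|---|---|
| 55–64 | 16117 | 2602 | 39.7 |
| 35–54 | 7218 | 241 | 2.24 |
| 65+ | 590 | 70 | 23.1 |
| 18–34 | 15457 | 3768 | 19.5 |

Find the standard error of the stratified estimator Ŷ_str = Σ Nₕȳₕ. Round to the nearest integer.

Var(Ŷ_str) = Σₕ Nₕ²(1 − fₕ)sₕ²/nₕ.
55–64: 16117²·(1 − 2602/16117)·39.7/2602 = 3.3234065 × 10^6.
35–54: 7218²·(1 − 241/7218)·2.24/241 = 468076.22.
65+: 590²·(1 − 70/590)·23.1/70 = 101244.
18–34: 15457²·(1 − 3768/15457)·19.5/3768 = 935031.59.
Sum = 4.8277583 × 10^6.
SE = √(4.8277583 × 10^6) = 2197.

2197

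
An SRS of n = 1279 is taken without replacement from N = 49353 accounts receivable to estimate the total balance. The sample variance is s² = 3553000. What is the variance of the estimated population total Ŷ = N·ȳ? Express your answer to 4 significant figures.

6.591 × 10^12

Var(Ŷ) = N²·Var(ȳ) = N²·(1 − n/N)·s²/n.
f = 1279/49353 = 0.02591534; Var(ȳ) = 0.97408466·3553000/1279 = 2705.96.
Var(Ŷ) = 49353² · 2705.96 = 6.5909571 × 10^12.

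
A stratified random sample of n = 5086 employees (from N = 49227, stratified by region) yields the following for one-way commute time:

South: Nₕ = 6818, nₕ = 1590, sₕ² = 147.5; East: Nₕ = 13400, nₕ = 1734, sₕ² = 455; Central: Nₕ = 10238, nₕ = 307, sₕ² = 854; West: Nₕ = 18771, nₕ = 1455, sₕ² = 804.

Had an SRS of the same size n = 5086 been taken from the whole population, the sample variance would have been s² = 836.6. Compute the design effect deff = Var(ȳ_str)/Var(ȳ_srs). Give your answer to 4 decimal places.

1.4178

Var(ȳ_str) = Σ Wₕ²(1−fₕ)sₕ²/nₕ with Wₕ = Nₕ/49227:
  South: (6818/49227)²·(1−1590/6818)·147.5/1590 = 0.0013645226
  East: (13400/49227)²·(1−1734/13400)·455/1734 = 0.016927091
  Central: (10238/49227)²·(1−307/10238)·854/307 = 0.11671344
  West: (18771/49227)²·(1−1455/18771)·804/1455 = 0.074117592
  → Var(ȳ_str) = 0.20912265.
Var(ȳ_srs) = (1 − 5086/49227)·836.6/5086 = 0.14749602.
deff = 0.20912265 / 0.14749602 = 1.4178.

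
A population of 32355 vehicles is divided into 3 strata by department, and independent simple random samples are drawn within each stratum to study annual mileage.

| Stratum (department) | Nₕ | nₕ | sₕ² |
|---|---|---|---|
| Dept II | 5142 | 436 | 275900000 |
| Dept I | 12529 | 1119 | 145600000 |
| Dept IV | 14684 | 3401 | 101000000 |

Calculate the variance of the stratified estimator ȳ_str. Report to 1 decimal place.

Var(ȳ_str) = Σₕ Wₕ²(1 − fₕ)sₕ²/nₕ with Wₕ = Nₕ/N, N = 32355.
Dept II: Wₕ = 0.15892443; term = 0.15892443²·(1 − 0.08479191)·275900000/436 = 14627.375.
Dept I: Wₕ = 0.38723536; term = 0.38723536²·(1 − 0.08931279)·145600000/1119 = 17768.49.
Dept IV: Wₕ = 0.45384021; term = 0.45384021²·(1 − 0.23161264)·101000000/3401 = 4700.0329.
Sum = 37095.898.

37095.9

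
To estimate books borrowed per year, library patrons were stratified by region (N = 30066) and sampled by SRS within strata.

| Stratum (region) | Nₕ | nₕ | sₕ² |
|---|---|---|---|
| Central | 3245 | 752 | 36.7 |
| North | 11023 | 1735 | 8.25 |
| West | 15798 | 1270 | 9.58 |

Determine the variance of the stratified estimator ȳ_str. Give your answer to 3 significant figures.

0.00289

Var(ȳ_str) = Σₕ Wₕ²(1 − fₕ)sₕ²/nₕ with Wₕ = Nₕ/N, N = 30066.
Central: Wₕ = 0.10792922; term = 0.10792922²·(1 − 0.23174114)·36.7/752 = 4.3675099 × 10^-4.
North: Wₕ = 0.36662675; term = 0.36662675²·(1 − 0.15739817)·8.25/1735 = 5.3854894 × 10^-4.
West: Wₕ = 0.52544402; term = 0.52544402²·(1 − 0.08038992)·9.58/1270 = 0.0019152189.
Sum = 0.0028905188.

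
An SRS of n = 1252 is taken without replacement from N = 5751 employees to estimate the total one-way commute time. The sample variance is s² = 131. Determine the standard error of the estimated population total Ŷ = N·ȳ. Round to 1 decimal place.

Var(Ŷ) = N²·Var(ȳ) = N²·(1 − n/N)·s²/n.
f = 1252/5751 = 0.21770127; Var(ȳ) = 0.78229873·131/1252 = 0.081853941.
Var(Ŷ) = 5751² · 0.081853941 = 2.7072373 × 10^6.
SE(Ŷ) = √(2.7072373 × 10^6) = 1645.4.

1645.4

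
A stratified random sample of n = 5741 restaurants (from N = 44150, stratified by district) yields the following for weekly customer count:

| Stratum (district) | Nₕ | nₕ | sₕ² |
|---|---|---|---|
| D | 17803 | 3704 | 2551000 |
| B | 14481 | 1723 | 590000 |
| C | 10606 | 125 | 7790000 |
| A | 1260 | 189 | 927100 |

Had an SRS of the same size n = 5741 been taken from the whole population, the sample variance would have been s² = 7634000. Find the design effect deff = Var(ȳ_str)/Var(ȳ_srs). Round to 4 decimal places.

3.1799

Var(ȳ_str) = Σ Wₕ²(1−fₕ)sₕ²/nₕ with Wₕ = Nₕ/44150:
  D: (17803/44150)²·(1−3704/17803)·2551000/3704 = 88.686919
  B: (14481/44150)²·(1−1723/14481)·590000/1723 = 32.455363
  C: (10606/44150)²·(1−125/10606)·7790000/125 = 3554.0241
  A: (1260/44150)²·(1−189/1260)·927100/189 = 3.3959663
  → Var(ȳ_str) = 3678.5623.
Var(ȳ_srs) = (1 − 5741/44150)·7634000/5741 = 1156.823.
deff = 3678.5623 / 1156.823 = 3.1799.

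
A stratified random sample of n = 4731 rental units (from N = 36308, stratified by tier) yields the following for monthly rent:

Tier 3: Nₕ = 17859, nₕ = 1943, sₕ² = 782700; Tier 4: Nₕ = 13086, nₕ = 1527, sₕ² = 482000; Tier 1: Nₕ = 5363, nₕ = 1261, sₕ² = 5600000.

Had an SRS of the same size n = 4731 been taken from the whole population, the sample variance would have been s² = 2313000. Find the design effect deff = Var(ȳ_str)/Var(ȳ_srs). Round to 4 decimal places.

Var(ȳ_str) = Σ Wₕ²(1−fₕ)sₕ²/nₕ with Wₕ = Nₕ/36308:
  Tier 3: (17859/36308)²·(1−1943/17859)·782700/1943 = 86.857824
  Tier 4: (13086/36308)²·(1−1527/13086)·482000/1527 = 36.218506
  Tier 1: (5363/36308)²·(1−1261/5363)·5600000/1261 = 74.109134
  → Var(ȳ_str) = 197.18546.
Var(ȳ_srs) = (1 − 4731/36308)·2313000/4731 = 425.19801.
deff = 197.18546 / 425.19801 = 0.4637.

0.4637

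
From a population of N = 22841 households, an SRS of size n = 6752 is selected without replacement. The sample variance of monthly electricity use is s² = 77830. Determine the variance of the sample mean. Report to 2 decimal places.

8.12

Under SRS without replacement, Var(ȳ) = (1 − f)·s²/n with f = n/N = 6752/22841 = 0.29560877.
Var(ȳ) = (1 − 0.29560877)·77830/6752 = 0.70439123·11.526955 = 8.119486.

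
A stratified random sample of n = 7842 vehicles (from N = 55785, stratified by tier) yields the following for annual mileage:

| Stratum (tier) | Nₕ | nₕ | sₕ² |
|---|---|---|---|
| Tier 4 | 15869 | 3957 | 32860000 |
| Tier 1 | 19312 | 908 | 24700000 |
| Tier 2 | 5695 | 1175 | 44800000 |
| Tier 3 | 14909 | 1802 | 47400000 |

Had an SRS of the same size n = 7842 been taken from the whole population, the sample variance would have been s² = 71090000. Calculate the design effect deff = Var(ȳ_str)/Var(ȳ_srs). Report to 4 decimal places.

Var(ȳ_str) = Σ Wₕ²(1−fₕ)sₕ²/nₕ with Wₕ = Nₕ/55785:
  Tier 4: (15869/55785)²·(1−3957/15869)·32860000/3957 = 504.42997
  Tier 1: (19312/55785)²·(1−908/19312)·24700000/908 = 3106.8172
  Tier 2: (5695/55785)²·(1−1175/5695)·44800000/1175 = 315.38239
  Tier 3: (14909/55785)²·(1−1802/14909)·47400000/1802 = 1651.7355
  → Var(ȳ_str) = 5578.3651.
Var(ȳ_srs) = (1 − 7842/55785)·71090000/7842 = 7790.9326.
deff = 5578.3651 / 7790.9326 = 0.7160.

0.7160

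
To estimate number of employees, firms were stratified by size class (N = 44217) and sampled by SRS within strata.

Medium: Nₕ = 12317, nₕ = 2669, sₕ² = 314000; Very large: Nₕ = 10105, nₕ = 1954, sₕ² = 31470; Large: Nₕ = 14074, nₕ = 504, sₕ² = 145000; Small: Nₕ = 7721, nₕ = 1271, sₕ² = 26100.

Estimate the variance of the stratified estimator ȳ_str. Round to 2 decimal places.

36.46

Var(ȳ_str) = Σₕ Wₕ²(1 − fₕ)sₕ²/nₕ with Wₕ = Nₕ/N, N = 44217.
Medium: Wₕ = 0.27855802; term = 0.27855802²·(1 − 0.21669238)·314000/2669 = 7.1506375.
Very large: Wₕ = 0.22853201; term = 0.22853201²·(1 − 0.19336962)·31470/1954 = 0.67848593.
Large: Wₕ = 0.31829387; term = 0.31829387²·(1 − 0.03581071)·145000/504 = 28.103235.
Small: Wₕ = 0.17461610; term = 0.17461610²·(1 − 0.16461598)·26100/1271 = 0.52305779.
Sum = 36.455416.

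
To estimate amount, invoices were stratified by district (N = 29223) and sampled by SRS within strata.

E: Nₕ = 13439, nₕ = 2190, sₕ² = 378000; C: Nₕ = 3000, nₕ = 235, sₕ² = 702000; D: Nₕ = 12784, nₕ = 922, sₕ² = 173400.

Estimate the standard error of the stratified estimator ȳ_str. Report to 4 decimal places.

Var(ȳ_str) = Σₕ Wₕ²(1 − fₕ)sₕ²/nₕ with Wₕ = Nₕ/N, N = 29223.
E: Wₕ = 0.45987749; term = 0.45987749²·(1 − 0.16295855)·378000/2190 = 30.554766.
C: Wₕ = 0.10265886; term = 0.10265886²·(1 − 0.07833333)·702000/235 = 29.0159.
D: Wₕ = 0.43746364; term = 0.43746364²·(1 − 0.07212140)·173400/922 = 33.395908.
Sum = 92.966574.
SE = √(92.966574) = 9.6419.

9.6419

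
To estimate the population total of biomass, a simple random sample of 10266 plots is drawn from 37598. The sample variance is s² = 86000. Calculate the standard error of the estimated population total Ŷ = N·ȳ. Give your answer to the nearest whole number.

92783

Var(Ŷ) = N²·Var(ȳ) = N²·(1 − n/N)·s²/n.
f = 10266/37598 = 0.27304644; Var(ȳ) = 0.72695356·86000/10266 = 6.0898116.
Var(Ŷ) = 37598² · 6.0898116 = 8.6086162 × 10^9.
SE(Ŷ) = √(8.6086162 × 10^9) = 92783.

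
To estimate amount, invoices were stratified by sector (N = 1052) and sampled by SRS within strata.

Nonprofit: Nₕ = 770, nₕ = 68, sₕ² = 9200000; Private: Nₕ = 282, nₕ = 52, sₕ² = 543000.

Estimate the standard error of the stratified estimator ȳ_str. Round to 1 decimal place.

Var(ȳ_str) = Σₕ Wₕ²(1 − fₕ)sₕ²/nₕ with Wₕ = Nₕ/N, N = 1052.
Nonprofit: Wₕ = 0.73193916; term = 0.73193916²·(1 − 0.08831169)·9200000/68 = 66080.797.
Private: Wₕ = 0.26806084; term = 0.26806084²·(1 − 0.18439716)·543000/52 = 611.98665.
Sum = 66692.784.
SE = √(66692.784) = 258.2.

258.2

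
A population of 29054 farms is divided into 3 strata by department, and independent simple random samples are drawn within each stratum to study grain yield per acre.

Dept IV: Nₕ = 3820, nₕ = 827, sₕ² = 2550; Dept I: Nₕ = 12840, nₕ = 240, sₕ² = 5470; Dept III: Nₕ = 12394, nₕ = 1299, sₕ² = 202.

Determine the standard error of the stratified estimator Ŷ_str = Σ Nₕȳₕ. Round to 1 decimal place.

Var(Ŷ_str) = Σₕ Nₕ²(1 − fₕ)sₕ²/nₕ.
Dept IV: 3820²·(1 − 827/3820)·2550/827 = 3.5253704 × 10^7.
Dept I: 12840²·(1 − 240/12840)·5470/240 = 3.687327 × 10^9.
Dept III: 12394²·(1 − 1299/12394)·202/1299 = 2.138361 × 10^7.
Sum = 3.7439643 × 10^9.
SE = √(3.7439643 × 10^9) = 61187.9.

61187.9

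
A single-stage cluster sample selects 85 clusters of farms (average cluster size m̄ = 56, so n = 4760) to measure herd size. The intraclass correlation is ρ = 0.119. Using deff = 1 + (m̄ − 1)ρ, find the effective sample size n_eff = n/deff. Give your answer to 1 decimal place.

deff = 1 + (56 − 1)·0.119 = 1 + 6.545 = 7.545.
n_eff = 4760 / 7.545 = 630.9.

630.9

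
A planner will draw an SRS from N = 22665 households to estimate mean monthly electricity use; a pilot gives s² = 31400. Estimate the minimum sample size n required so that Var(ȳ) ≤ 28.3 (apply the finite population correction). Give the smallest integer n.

1058

Without fpc, n₀ = s²/D = 31400/28.3 = 1109.5406.
With fpc, (1 − n/N)·s²/n ≤ D requires n ≥ n₀/(1 + n₀/N) = 1109.5406/(1 + 1109.5406/22665) = 1057.7591.
Rounding up, n = 1058.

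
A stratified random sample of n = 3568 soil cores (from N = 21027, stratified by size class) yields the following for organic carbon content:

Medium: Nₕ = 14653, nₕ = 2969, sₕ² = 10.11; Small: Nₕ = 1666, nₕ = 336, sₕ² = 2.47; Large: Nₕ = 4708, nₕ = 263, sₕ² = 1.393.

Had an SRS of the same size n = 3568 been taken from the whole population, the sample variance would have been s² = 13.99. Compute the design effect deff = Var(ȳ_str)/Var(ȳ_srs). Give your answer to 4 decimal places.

0.4933

Var(ȳ_str) = Σ Wₕ²(1−fₕ)sₕ²/nₕ with Wₕ = Nₕ/21027:
  Medium: (14653/21027)²·(1−2969/14653)·10.11/2969 = 0.0013185738
  Small: (1666/21027)²·(1−336/1666)·2.47/336 = 3.6840854 × 10^-5
  Large: (4708/21027)²·(1−263/4708)·1.393/263 = 2.506969 × 10^-4
  → Var(ȳ_str) = 0.0016061116.
Var(ȳ_srs) = (1 − 3568/21027)·13.99/3568 = 0.0032556291.
deff = 0.0016061116 / 0.0032556291 = 0.4933.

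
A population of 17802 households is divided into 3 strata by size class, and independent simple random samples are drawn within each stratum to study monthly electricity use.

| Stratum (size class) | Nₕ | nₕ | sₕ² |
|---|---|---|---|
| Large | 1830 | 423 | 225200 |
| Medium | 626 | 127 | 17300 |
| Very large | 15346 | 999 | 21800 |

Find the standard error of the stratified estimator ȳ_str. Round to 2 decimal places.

4.43

Var(ȳ_str) = Σₕ Wₕ²(1 − fₕ)sₕ²/nₕ with Wₕ = Nₕ/N, N = 17802.
Large: Wₕ = 0.10279744; term = 0.10279744²·(1 − 0.23114754)·225200/423 = 4.325493.
Medium: Wₕ = 0.03516459; term = 0.03516459²·(1 − 0.20287540)·17300/127 = 0.13427021.
Very large: Wₕ = 0.86203797; term = 0.86203797²·(1 − 0.06509840)·21800/999 = 15.160367.
Sum = 19.62013.
SE = √(19.62013) = 4.43.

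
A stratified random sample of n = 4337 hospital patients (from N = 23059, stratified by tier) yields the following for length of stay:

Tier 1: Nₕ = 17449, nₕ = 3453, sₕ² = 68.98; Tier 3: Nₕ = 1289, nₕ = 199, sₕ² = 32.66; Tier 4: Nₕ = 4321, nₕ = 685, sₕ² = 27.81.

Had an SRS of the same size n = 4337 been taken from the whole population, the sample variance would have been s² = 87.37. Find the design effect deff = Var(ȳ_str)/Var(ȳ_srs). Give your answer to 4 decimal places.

Var(ȳ_str) = Σ Wₕ²(1−fₕ)sₕ²/nₕ with Wₕ = Nₕ/23059:
  Tier 1: (17449/23059)²·(1−3453/17449)·68.98/3453 = 0.0091752974
  Tier 3: (1289/23059)²·(1−199/1289)·32.66/199 = 4.336722 × 10^-4
  Tier 4: (4321/23059)²·(1−685/4321)·27.81/685 = 0.0011996032
  → Var(ȳ_str) = 0.010808573.
Var(ȳ_srs) = (1 − 4337/23059)·87.37/4337 = 0.016356286.
deff = 0.010808573 / 0.016356286 = 0.6608.

0.6608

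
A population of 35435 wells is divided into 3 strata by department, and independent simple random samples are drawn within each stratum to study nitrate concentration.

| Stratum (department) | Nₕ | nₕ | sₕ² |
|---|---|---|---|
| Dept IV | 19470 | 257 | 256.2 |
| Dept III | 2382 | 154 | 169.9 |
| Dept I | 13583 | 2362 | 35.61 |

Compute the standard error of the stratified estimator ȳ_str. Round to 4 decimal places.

Var(ȳ_str) = Σₕ Wₕ²(1 − fₕ)sₕ²/nₕ with Wₕ = Nₕ/N, N = 35435.
Dept IV: Wₕ = 0.54945675; term = 0.54945675²·(1 − 0.01319979)·256.2/257 = 0.2969903.
Dept III: Wₕ = 0.06722167; term = 0.06722167²·(1 − 0.06465155)·169.9/154 = 0.0046629926.
Dept I: Wₕ = 0.38332157; term = 0.38332157²·(1 − 0.17389384)·35.61/2362 = 0.0018300142.
Sum = 0.30348331.
SE = √(0.30348331) = 0.5509.

0.5509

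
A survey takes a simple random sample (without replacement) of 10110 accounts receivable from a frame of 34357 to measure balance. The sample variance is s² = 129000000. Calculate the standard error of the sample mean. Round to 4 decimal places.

94.8944

Under SRS without replacement, Var(ȳ) = (1 − f)·s²/n with f = n/N = 10110/34357 = 0.29426318.
Var(ȳ) = (1 − 0.29426318)·129000000/10110 = 0.70573682·12759.644 = 9004.9506.
SE(ȳ) = √(9004.9506) = 94.8944.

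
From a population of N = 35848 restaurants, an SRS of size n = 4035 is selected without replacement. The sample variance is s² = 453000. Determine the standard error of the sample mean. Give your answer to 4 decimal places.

9.9815

Under SRS without replacement, Var(ȳ) = (1 − f)·s²/n with f = n/N = 4035/35848 = 0.11255858.
Var(ȳ) = (1 − 0.11255858)·453000/4035 = 0.88744142·112.26766 = 99.63097.
SE(ȳ) = √(99.63097) = 9.9815.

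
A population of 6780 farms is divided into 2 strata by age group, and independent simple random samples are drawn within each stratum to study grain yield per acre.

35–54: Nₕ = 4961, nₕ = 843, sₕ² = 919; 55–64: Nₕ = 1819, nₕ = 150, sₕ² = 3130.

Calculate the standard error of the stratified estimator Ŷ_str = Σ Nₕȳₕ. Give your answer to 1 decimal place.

9253.1

Var(Ŷ_str) = Σₕ Nₕ²(1 − fₕ)sₕ²/nₕ.
35–54: 4961²·(1 − 843/4961)·919/843 = 2.2271194 × 10^7.
55–64: 1819²·(1 − 150/1819)·3130/150 = 6.3349343 × 10^7.
Sum = 8.5620537 × 10^7.
SE = √(8.5620537 × 10^7) = 9253.1.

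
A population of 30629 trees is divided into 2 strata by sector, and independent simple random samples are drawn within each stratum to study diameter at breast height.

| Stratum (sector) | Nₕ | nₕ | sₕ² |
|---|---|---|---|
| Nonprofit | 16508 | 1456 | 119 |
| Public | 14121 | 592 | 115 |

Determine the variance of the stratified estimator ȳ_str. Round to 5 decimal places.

0.06121

Var(ȳ_str) = Σₕ Wₕ²(1 − fₕ)sₕ²/nₕ with Wₕ = Nₕ/N, N = 30629.
Nonprofit: Wₕ = 0.53896634; term = 0.53896634²·(1 − 0.08819966)·119/1456 = 0.021647543.
Public: Wₕ = 0.46103366; term = 0.46103366²·(1 − 0.04192338)·115/592 = 0.039558667.
Sum = 0.06120621.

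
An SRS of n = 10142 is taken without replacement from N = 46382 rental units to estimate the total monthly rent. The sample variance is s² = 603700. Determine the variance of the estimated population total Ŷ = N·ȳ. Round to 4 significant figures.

Var(Ŷ) = N²·Var(ȳ) = N²·(1 − n/N)·s²/n.
f = 10142/46382 = 0.21866241; Var(ȳ) = 0.78133759·603700/10142 = 46.508923.
Var(Ŷ) = 46382² · 46.508923 = 1.0005418 × 10^11.

1.001 × 10^11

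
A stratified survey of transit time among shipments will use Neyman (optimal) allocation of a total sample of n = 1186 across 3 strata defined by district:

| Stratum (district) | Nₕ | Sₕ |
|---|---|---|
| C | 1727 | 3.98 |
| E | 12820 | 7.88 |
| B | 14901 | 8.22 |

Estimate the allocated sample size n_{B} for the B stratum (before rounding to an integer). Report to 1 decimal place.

Neyman allocation: nₕ = n·NₕSₕ / Σⱼ NⱼSⱼ.
Σ NⱼSⱼ = 1727·3.98 + 12820·7.88 + 14901·8.22 = 230381.28.
n_{B} = 1186·14901·8.22 / 230381.28 = 630.6.

630.6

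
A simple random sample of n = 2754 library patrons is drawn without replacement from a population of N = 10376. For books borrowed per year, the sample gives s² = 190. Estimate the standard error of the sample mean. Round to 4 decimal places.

0.2251

Under SRS without replacement, Var(ȳ) = (1 − f)·s²/n with f = n/N = 2754/10376 = 0.26542020.
Var(ȳ) = (1 − 0.26542020)·190/2754 = 0.73457980·0.068990559 = 0.050679071.
SE(ȳ) = √(0.050679071) = 0.2251.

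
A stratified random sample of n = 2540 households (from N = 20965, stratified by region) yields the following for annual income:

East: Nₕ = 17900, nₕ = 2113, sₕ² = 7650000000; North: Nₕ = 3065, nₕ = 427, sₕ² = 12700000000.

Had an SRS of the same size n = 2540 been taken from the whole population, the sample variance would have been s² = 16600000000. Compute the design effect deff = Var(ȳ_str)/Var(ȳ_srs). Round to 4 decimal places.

Var(ȳ_str) = Σ Wₕ²(1−fₕ)sₕ²/nₕ with Wₕ = Nₕ/20965:
  East: (17900/20965)²·(1−2113/17900)·7650000000/2113 = 2.3276884 × 10^6
  North: (3065/20965)²·(1−427/3065)·12700000000/427 = 547131.08
  → Var(ȳ_str) = 2.8748195 × 10^6.
Var(ȳ_srs) = (1 − 2540/20965)·16600000000/2540 = 5.7436372 × 10^6.
deff = (2.8748195 × 10^6) / (5.7436372 × 10^6) = 0.5005.

0.5005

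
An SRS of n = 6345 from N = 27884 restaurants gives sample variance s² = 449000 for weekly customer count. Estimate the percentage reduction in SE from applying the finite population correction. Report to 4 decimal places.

12.1109

f = n/N = 6345/27884 = 0.22754985.
SE_no-fpc = √(s²/n) = 8.4121568; SE_fpc = √((1−f)s²/n) = 7.3933725.
Ratio = √(1−f) = 0.87889143. Reduction = 100·(1 − 0.87889143) = 12.1109%.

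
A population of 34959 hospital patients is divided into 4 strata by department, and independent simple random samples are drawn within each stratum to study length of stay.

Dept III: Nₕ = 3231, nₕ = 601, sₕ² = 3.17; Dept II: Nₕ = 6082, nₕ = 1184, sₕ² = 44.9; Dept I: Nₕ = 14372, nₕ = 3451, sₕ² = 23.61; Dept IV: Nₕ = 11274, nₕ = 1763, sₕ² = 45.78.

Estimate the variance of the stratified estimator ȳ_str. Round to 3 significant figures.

Var(ȳ_str) = Σₕ Wₕ²(1 − fₕ)sₕ²/nₕ with Wₕ = Nₕ/N, N = 34959.
Dept III: Wₕ = 0.09242255; term = 0.09242255²·(1 − 0.18601052)·3.17/601 = 3.6674102 × 10^-5.
Dept II: Wₕ = 0.17397523; term = 0.17397523²·(1 − 0.19467280)·44.9/1184 = 9.2436147 × 10^-4.
Dept I: Wₕ = 0.41111016; term = 0.41111016²·(1 − 0.24011968)·23.61/3451 = 8.7864338 × 10^-4.
Dept IV: Wₕ = 0.32249206; term = 0.32249206²·(1 − 0.15637751)·45.78/1763 = 0.0022782936.
Sum = 0.0041179726.

0.00412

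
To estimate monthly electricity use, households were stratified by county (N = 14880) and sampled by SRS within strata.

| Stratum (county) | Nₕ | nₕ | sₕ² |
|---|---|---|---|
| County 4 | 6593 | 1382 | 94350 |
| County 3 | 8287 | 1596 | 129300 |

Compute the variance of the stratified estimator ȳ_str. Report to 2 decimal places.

30.88

Var(ȳ_str) = Σₕ Wₕ²(1 − fₕ)sₕ²/nₕ with Wₕ = Nₕ/N, N = 14880.
County 4: Wₕ = 0.44307796; term = 0.44307796²·(1 − 0.20961626)·94350/1382 = 10.593321.
County 3: Wₕ = 0.55692204; term = 0.55692204²·(1 − 0.19259080)·129300/1596 = 20.288416.
Sum = 30.881737.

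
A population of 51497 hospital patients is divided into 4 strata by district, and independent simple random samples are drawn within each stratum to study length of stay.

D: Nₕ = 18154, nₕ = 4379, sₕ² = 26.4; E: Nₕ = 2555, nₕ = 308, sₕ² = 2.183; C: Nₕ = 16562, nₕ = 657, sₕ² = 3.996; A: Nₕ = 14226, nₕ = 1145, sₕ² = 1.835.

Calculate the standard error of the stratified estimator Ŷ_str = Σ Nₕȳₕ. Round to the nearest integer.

Var(Ŷ_str) = Σₕ Nₕ²(1 − fₕ)sₕ²/nₕ.
D: 18154²·(1 − 4379/18154)·26.4/4379 = 1.5076236 × 10^6.
E: 2555²·(1 − 308/2555)·2.183/308 = 40690.872.
C: 16562²·(1 − 657/16562)·3.996/657 = 1.6021625 × 10^6.
A: 14226²·(1 − 1145/14226)·1.835/1145 = 298232.06.
Sum = 3.448709 × 10^6.
SE = √(3.448709 × 10^6) = 1857.

1857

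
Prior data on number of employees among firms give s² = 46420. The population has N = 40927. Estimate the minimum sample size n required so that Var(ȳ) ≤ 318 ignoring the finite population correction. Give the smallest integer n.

146

Without fpc, n₀ = s²/D = 46420/318 = 145.9748.
Rounding up, n = 146.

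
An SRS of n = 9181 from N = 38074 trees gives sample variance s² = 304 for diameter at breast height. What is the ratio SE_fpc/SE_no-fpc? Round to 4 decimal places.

0.8711

f = n/N = 9181/38074 = 0.24113568.
SE_no-fpc = √(s²/n) = 0.18196665; SE_fpc = √((1−f)s²/n) = 0.15851628.
Ratio = √(1−f) = 0.87112819.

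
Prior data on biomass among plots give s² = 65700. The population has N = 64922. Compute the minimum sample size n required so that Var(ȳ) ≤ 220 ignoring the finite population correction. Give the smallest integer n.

299

Without fpc, n₀ = s²/D = 65700/220 = 298.6364.
Rounding up, n = 299.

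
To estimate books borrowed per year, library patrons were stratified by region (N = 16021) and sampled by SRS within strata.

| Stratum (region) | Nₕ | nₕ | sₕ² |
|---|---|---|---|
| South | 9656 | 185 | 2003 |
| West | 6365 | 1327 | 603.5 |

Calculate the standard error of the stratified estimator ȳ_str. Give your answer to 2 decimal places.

1.98

Var(ȳ_str) = Σₕ Wₕ²(1 − fₕ)sₕ²/nₕ with Wₕ = Nₕ/N, N = 16021.
South: Wₕ = 0.60270894; term = 0.60270894²·(1 − 0.01915907)·2003/185 = 3.8576522.
West: Wₕ = 0.39729106; term = 0.39729106²·(1 − 0.20848390)·603.5/1327 = 0.056817704.
Sum = 3.9144699.
SE = √(3.9144699) = 1.98.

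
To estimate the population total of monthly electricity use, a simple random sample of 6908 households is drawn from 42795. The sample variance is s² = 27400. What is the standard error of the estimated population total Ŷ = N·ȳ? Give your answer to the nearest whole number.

Var(Ŷ) = N²·Var(ȳ) = N²·(1 − n/N)·s²/n.
f = 6908/42795 = 0.16142073; Var(ȳ) = 0.83857927·27400/6908 = 3.326154.
Var(Ŷ) = 42795² · 3.326154 = 6.0915584 × 10^9.
SE(Ŷ) = √(6.0915584 × 10^9) = 78048.

78048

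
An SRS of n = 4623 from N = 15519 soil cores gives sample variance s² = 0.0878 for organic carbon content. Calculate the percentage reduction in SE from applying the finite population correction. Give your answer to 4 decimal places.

f = n/N = 4623/15519 = 0.29789291.
SE_no-fpc = √(s²/n) = 0.0043579808; SE_fpc = √((1−f)s²/n) = 0.0036516319.
Ratio = √(1−f) = 0.83791831. Reduction = 100·(1 − 0.83791831) = 16.2082%.

16.2082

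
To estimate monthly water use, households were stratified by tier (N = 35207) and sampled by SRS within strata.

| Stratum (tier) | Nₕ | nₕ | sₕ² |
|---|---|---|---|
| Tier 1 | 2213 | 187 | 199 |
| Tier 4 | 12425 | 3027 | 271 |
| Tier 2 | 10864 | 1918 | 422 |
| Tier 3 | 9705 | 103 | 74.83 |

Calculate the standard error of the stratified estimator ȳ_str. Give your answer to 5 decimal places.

0.29009

Var(ȳ_str) = Σₕ Wₕ²(1 − fₕ)sₕ²/nₕ with Wₕ = Nₕ/N, N = 35207.
Tier 1: Wₕ = 0.06285682; term = 0.06285682²·(1 − 0.08450068)·199/187 = 0.0038492337.
Tier 4: Wₕ = 0.35291277; term = 0.35291277²·(1 − 0.24362173)·271/3027 = 0.0084339431.
Tier 2: Wₕ = 0.30857500; term = 0.30857500²·(1 − 0.17654639)·422/1918 = 0.017251405.
Tier 3: Wₕ = 0.27565541; term = 0.27565541²·(1 − 0.01061309)·74.83/103 = 0.054618242.
Sum = 0.084152824.
SE = √(0.084152824) = 0.29009.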